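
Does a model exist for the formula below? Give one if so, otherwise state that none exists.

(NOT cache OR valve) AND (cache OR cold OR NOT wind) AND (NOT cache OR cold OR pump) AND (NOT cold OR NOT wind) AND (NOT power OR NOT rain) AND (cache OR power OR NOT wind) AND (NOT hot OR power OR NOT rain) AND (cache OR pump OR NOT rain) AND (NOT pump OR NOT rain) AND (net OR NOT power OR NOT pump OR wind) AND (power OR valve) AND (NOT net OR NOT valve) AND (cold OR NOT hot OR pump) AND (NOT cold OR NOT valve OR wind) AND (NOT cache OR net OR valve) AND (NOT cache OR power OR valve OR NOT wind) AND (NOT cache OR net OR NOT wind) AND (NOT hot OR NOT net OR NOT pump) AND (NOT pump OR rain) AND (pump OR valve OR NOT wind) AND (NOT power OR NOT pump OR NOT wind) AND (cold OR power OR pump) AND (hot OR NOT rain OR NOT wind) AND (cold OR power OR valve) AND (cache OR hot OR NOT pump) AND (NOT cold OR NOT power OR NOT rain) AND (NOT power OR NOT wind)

Set power = True.
  then (NOT power OR NOT rain) forces rain = False.
  then (NOT pump OR rain) forces pump = False.
  then (NOT power OR NOT wind) forces wind = False.
Set cache = False.
Set hot = False.
Set net = False.
Set cold = False.
Set valve = True.
All clauses satisfied.

power: True, cache: False, hot: False, net: False, pump: False, wind: False, cold: False, rain: False, valve: True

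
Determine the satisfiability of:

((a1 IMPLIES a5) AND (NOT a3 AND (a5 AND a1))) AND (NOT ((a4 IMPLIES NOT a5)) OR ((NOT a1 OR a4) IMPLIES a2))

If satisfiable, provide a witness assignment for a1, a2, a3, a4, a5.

a1=T, a2=F, a3=F, a4=T, a5=T

  (a1 IMPLIES a5) AND (NOT a3 AND (a5 AND a1)) = True
    a1 IMPLIES a5 = True
    NOT a3 AND (a5 AND a1) = True
      NOT a3 = True
      a5 AND a1 = True
  NOT ((a4 IMPLIES NOT a5)) OR ((NOT a1 OR a4) IMPLIES a2) = True
    NOT ((a4 IMPLIES NOT a5)) = True
      a4 IMPLIES NOT a5 = False
        NOT a5 = False
    (NOT a1 OR a4) IMPLIES a2 = False
      NOT a1 OR a4 = True
        NOT a1 = False
Both conjuncts True, so the formula holds.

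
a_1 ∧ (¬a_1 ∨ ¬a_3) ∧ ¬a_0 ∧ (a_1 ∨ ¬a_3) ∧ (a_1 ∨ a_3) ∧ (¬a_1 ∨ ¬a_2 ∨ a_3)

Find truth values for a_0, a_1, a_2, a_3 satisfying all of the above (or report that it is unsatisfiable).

a_0=F, a_1=T, a_2=F, a_3=F

Unit clause (a_1) forces a_1 = True.
In (¬a_1 ∨ ¬a_3) only ¬a_3 is left, so a_3 = False.
Unit clause (¬a_0) forces a_0 = False.
In (¬a_1 ∨ ¬a_2 ∨ a_3) only ¬a_2 is left, so a_2 = False.
All clauses satisfied.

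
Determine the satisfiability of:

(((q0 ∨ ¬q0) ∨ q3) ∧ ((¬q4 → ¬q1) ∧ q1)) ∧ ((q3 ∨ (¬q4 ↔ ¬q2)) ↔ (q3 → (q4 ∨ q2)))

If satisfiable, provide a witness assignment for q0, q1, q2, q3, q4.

q0=T, q1=T, q2=T, q3=T, q4=T

  ((q0 ∨ ¬q0) ∨ q3) ∧ ((¬q4 → ¬q1) ∧ q1) = True
    (q0 ∨ ¬q0) ∨ q3 = True
      q0 ∨ ¬q0 = True
        ¬q0 = False
    (¬q4 → ¬q1) ∧ q1 = True
      ¬q4 → ¬q1 = True
        ¬q4 = False
        ¬q1 = False
  (q3 ∨ (¬q4 ↔ ¬q2)) ↔ (q3 → (q4 ∨ q2)) = True
    q3 ∨ (¬q4 ↔ ¬q2) = True
      ¬q4 ↔ ¬q2 = True
        ¬q4 = False
        ¬q2 = False
    q3 → (q4 ∨ q2) = True
      q4 ∨ q2 = True
Both conjuncts True, so the formula holds.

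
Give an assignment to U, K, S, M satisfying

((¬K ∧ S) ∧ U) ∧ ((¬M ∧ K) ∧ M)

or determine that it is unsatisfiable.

Case K = True: the conjunct ¬K is False.
Case K = False: the conjunct K is False.
Both cases fail — unsatisfiable.

The formula is unsatisfiable.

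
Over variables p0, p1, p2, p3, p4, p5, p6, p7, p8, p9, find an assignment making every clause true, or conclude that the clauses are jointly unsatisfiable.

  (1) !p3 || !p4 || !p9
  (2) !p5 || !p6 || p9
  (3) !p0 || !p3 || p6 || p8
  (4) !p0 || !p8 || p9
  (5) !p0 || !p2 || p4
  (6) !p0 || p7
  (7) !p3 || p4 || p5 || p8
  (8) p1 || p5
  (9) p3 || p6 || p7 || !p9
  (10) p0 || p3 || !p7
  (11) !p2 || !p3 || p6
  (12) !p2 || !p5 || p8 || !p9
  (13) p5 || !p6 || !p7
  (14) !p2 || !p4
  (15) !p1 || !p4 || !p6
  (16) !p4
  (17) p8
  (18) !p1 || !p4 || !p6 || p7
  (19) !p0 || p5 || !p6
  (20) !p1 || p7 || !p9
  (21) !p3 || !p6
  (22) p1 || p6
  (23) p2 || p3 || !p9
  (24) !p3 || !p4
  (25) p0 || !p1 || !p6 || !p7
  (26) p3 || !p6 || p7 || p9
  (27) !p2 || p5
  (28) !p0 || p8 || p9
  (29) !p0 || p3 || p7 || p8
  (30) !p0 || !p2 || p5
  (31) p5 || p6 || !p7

Unit clause (!p4) forces p4 = False.
Unit clause (p8) forces p8 = True.
Set p0 = False.
Set p1 = True.
Set p2 = False.
Set p3 = False.
  then (p0 || p3 || !p7) forces p7 = False.
  then (!p1 || p7 || !p9) forces p9 = False.
  then (p3 || !p6 || p7 || p9) forces p6 = False.
Set p5 = False.
All clauses satisfied.

p0 = False, p1 = True, p2 = False, p3 = False, p4 = False, p5 = False, p6 = False, p7 = False, p8 = True, p9 = False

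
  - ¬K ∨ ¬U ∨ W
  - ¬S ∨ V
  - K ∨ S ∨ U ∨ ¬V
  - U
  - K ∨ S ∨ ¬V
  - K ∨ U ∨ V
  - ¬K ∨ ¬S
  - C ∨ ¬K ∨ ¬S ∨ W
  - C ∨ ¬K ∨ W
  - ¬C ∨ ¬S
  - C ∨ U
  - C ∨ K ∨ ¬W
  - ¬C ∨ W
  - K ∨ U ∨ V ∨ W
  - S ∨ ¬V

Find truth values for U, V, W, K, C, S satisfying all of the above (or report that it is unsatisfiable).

U = True, V = False, W = True, K = True, C = True, S = False

Unit clause (U) forces U = True.
Set V = False.
  then (¬S ∨ V) forces S = False.
Set W = True.
Set K = True.
Set C = True.
All clauses satisfied.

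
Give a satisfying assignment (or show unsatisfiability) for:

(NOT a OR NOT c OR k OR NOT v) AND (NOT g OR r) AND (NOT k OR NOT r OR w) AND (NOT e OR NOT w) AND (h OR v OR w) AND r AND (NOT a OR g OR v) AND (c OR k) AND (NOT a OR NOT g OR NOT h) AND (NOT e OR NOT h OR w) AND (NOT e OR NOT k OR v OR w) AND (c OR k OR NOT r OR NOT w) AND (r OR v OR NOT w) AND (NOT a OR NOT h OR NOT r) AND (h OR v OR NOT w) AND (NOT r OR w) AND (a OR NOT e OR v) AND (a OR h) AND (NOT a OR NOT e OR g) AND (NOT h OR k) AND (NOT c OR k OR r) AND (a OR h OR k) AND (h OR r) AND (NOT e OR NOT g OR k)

Unit clause (r) forces r = True.
In (NOT r OR w) only w is left, so w = True.
In (NOT e OR NOT w) only NOT e is left, so e = False.
Set c = False.
  then (c OR k) forces k = True.
Set g = False.
Set v = True.
Set a = True.
  then (NOT a OR NOT h OR NOT r) forces h = False.
All clauses satisfied.

r=T, c=F, g=F, w=T, v=T, a=T, h=F, e=F, k=T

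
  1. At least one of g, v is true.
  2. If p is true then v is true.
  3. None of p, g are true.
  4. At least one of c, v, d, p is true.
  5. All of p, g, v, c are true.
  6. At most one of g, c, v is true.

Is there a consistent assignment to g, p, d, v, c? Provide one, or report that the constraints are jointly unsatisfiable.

UNSATISFIABLE

Case g = True:
  Constraint (3) is violated (g=T) — contradiction.
Case g = False:
  Constraint (5) is violated (g=F) — contradiction.
Both cases fail — unsatisfiable.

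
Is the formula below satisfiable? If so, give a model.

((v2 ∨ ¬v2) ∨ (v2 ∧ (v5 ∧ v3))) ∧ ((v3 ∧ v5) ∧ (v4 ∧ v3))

v2: False, v3: True, v4: True, v5: True

  (v2 ∨ ¬v2) ∨ (v2 ∧ (v5 ∧ v3)) = True
    v2 ∨ ¬v2 = True
      ¬v2 = True
    v2 ∧ (v5 ∧ v3) = False
      v5 ∧ v3 = True
  (v3 ∧ v5) ∧ (v4 ∧ v3) = True
    v3 ∧ v5 = True
    v4 ∧ v3 = True
Both conjuncts True, so the formula holds.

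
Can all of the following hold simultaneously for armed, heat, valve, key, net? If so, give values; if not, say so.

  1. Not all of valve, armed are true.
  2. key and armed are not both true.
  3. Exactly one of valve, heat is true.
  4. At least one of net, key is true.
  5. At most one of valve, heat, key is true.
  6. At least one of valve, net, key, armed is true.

armed = True, heat = True, valve = False, key = False, net = True

  (1) {valve, armed}: 1/2 true — not all ✓
  (2) key=F, armed=T — not both ✓
  (3) {valve, heat}: 1 true — exactly one ✓
  (4) {net, key}: 1 true — at least one ✓
  (5) {valve, heat, key}: 1 true — at most one ✓
  (6) {valve, net, key, armed}: 2 true — at least one ✓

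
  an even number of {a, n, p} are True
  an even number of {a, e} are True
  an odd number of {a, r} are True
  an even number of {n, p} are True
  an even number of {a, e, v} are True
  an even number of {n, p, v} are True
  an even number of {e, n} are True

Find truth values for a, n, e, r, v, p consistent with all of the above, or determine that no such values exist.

a=F; n=F; e=F; r=T; v=F; p=F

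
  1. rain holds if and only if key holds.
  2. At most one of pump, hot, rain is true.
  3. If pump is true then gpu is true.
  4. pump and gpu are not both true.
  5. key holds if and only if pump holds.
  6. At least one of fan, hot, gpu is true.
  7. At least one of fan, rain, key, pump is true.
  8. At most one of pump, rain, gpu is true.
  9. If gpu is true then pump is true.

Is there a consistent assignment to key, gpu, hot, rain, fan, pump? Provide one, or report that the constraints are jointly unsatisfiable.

key: False, gpu: False, hot: True, rain: False, fan: True, pump: False

  (1) rain=F, key=F — same ✓
  (2) {pump, hot, rain}: 1 true — at most one ✓
  (3) pump=F ⇒ gpu: vacuous ✓
  (4) pump=F, gpu=F — not both ✓
  (5) key=F, pump=F — same ✓
  (6) {fan, hot, gpu}: 2 true — at least one ✓
  (7) {fan, rain, key, pump}: 1 true — at least one ✓
  (8) {pump, rain, gpu}: 0 true — at most one ✓
  (9) gpu=F ⇒ pump: vacuous ✓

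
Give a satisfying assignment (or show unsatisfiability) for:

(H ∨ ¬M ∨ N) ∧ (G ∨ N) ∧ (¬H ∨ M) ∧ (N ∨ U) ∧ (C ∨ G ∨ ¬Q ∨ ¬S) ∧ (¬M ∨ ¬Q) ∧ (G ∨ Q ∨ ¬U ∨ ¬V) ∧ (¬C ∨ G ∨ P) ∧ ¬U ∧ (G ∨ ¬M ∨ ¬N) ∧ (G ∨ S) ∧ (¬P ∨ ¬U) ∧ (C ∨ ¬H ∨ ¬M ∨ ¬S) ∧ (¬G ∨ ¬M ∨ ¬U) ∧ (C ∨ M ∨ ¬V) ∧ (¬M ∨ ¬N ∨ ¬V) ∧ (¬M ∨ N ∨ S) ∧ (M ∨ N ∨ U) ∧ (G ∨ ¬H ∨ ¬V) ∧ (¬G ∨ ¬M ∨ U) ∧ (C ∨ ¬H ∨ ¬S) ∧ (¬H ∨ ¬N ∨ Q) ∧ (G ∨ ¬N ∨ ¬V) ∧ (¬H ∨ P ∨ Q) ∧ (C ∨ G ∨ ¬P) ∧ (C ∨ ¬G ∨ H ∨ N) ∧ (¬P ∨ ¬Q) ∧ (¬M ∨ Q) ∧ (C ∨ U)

Q: False; U: False; V: False; C: True; G: True; S: True; H: False; P: True; N: True; M: False

Unit clause (¬U) forces U = False.
In (C ∨ U) only C is left, so C = True.
In (N ∨ U) only N is left, so N = True.
Set Q = False.
  then (¬H ∨ ¬N ∨ Q) forces H = False.
  then (¬M ∨ Q) forces M = False.
Set V = False.
Set G = True.
Set S = True.
Set P = True.
All clauses satisfied.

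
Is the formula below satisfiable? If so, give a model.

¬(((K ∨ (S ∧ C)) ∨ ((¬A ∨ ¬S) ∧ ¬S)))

S=T; A=T; K=F; C=F

  ¬(((K ∨ (S ∧ C)) ∨ ((¬A ∨ ¬S) ∧ ¬S))) = True
    (K ∨ (S ∧ C)) ∨ ((¬A ∨ ¬S) ∧ ¬S) = False
      K ∨ (S ∧ C) = False
        S ∧ C = False
      (¬A ∨ ¬S) ∧ ¬S = False
        ¬A ∨ ¬S = False
          ¬A = False
          ¬S = False
        ¬S = False
The formula evaluates to True.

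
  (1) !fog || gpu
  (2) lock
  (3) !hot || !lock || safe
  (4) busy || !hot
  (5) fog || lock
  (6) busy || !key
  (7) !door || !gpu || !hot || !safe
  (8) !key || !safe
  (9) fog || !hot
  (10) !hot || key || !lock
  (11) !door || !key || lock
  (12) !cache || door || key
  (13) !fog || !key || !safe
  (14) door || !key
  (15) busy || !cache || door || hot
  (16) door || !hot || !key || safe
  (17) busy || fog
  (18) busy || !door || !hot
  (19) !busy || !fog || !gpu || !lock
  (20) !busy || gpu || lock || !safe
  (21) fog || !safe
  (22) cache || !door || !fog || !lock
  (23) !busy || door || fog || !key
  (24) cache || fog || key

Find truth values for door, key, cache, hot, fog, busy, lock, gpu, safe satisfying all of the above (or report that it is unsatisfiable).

door=T, key=F, cache=T, hot=F, fog=T, busy=F, lock=T, gpu=T, safe=T

Unit clause (lock) forces lock = True.
Set door = True.
Set key = False.
  then (!hot || key || !lock) forces hot = False.
Try cache = False:
  (cache || !door || !fog || !lock) forces fog = False.
  clause (cache || fog || key) is falsified — backtrack.
So cache = True.
Set fog = True.
  then (!fog || gpu) forces gpu = True.
  then (!busy || !fog || !gpu || !lock) forces busy = False.
Set safe = True.
All clauses satisfied.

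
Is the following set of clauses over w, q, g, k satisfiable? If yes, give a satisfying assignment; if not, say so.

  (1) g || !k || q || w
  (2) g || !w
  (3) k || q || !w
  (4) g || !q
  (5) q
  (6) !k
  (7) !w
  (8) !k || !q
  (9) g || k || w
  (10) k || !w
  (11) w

UNSATISFIABLE

Case w = True:
  Clause (!w) is falsified — contradiction.
Case w = False:
  Clause (w) is falsified — contradiction.
Both cases fail, so the formula is unsatisfiable.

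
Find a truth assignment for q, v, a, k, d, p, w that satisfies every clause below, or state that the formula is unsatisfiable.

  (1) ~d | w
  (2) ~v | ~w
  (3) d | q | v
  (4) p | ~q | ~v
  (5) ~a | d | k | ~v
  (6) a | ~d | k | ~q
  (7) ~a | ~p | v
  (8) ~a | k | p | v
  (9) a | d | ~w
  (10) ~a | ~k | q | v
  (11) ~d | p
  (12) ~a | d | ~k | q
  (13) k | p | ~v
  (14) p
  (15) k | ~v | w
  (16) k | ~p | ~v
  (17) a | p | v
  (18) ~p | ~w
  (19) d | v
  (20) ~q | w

q = False; v = True; a = False; k = True; d = False; p = True; w = False

Unit clause (p) forces p = True.
In (~p | ~w) only ~w is left, so w = False.
In (~q | w) only ~q is left, so q = False.
In (~d | w) only ~d is left, so d = False.
In (d | q | v) only v is left, so v = True.
In (k | ~v | w) only k is left, so k = True.
In (~a | d | ~k | q) only ~a is left, so a = False.
All clauses satisfied.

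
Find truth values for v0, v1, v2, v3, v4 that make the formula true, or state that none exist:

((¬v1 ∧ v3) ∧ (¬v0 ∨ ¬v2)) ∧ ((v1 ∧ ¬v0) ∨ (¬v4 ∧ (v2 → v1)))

v0 = True, v1 = False, v2 = False, v3 = True, v4 = False

  (¬v1 ∧ v3) ∧ (¬v0 ∨ ¬v2) = True
    ¬v1 ∧ v3 = True
      ¬v1 = True
    ¬v0 ∨ ¬v2 = True
      ¬v0 = False
      ¬v2 = True
  (v1 ∧ ¬v0) ∨ (¬v4 ∧ (v2 → v1)) = True
    v1 ∧ ¬v0 = False
      ¬v0 = False
    ¬v4 ∧ (v2 → v1) = True
      ¬v4 = True
      v2 → v1 = True
Both conjuncts True, so the formula holds.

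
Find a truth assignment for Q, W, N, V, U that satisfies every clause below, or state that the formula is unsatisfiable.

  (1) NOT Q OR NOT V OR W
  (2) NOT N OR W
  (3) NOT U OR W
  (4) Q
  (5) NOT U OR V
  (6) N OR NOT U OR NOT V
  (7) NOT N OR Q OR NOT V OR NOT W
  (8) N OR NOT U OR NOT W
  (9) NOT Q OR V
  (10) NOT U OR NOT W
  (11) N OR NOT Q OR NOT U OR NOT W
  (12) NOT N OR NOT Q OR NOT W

Q=T; W=T; N=F; V=T; U=F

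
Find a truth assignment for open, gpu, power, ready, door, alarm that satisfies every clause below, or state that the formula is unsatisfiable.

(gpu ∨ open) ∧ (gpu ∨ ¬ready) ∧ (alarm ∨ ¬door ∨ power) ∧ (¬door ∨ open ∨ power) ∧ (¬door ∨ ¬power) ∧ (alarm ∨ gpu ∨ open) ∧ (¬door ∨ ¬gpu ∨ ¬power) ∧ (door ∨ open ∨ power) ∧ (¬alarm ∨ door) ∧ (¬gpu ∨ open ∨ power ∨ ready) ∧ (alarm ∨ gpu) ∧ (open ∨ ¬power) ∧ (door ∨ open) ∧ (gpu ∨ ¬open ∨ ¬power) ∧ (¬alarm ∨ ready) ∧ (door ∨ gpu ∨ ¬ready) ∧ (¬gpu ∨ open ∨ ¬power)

open = True; gpu = True; power = True; ready = True; door = False; alarm = False

Try open = False:
  (gpu ∨ open) forces gpu = True.
  (open ∨ ¬power) forces power = False.
  (¬door ∨ open ∨ power) forces door = False.
  clause (door ∨ open ∨ power) is falsified — backtrack.
So open = True.
Set gpu = True.
Set power = True.
  then (¬door ∨ ¬power) forces door = False.
  then (¬alarm ∨ door) forces alarm = False.
Set ready = True.
All clauses satisfied.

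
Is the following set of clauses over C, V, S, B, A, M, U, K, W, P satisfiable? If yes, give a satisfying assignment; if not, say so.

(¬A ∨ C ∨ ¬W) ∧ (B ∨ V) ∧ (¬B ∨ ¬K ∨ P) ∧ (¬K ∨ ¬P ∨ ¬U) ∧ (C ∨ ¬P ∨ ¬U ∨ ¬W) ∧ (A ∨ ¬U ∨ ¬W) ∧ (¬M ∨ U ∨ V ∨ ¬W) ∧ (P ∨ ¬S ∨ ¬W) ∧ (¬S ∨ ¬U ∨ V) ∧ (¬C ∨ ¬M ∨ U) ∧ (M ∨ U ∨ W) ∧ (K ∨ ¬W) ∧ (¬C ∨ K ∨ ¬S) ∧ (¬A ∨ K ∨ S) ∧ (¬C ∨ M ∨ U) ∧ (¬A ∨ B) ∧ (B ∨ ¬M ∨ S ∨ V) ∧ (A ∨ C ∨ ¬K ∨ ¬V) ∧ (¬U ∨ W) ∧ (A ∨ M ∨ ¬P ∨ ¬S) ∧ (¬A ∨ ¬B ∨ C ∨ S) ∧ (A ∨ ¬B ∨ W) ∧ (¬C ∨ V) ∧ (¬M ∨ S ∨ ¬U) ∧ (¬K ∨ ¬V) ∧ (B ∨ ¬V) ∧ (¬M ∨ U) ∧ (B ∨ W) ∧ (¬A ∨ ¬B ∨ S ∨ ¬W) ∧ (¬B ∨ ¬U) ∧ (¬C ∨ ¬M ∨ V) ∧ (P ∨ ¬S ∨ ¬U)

Set C = False.
Set V = False.
  then (B ∨ V) forces B = True.
  then (¬B ∨ ¬U) forces U = False.
  then (¬M ∨ U) forces M = False.
  then (M ∨ U ∨ W) forces W = True.
  then (K ∨ ¬W) forces K = True.
  then (¬A ∨ C ∨ ¬W) forces A = False.
  then (¬B ∨ ¬K ∨ P) forces P = True.
  then (A ∨ M ∨ ¬P ∨ ¬S) forces S = False.
All clauses satisfied.

C = False, V = False, S = False, B = True, A = False, M = False, U = False, K = True, W = True, P = True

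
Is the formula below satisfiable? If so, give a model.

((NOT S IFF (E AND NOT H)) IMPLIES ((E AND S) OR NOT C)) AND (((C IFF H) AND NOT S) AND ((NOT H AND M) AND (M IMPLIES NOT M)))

Case M = True: the conjunct M IMPLIES NOT M becomes True IMPLIES NOT True = False.
Case M = False: the conjunct M is False.
Both cases fail — unsatisfiable.

No satisfying assignment exists.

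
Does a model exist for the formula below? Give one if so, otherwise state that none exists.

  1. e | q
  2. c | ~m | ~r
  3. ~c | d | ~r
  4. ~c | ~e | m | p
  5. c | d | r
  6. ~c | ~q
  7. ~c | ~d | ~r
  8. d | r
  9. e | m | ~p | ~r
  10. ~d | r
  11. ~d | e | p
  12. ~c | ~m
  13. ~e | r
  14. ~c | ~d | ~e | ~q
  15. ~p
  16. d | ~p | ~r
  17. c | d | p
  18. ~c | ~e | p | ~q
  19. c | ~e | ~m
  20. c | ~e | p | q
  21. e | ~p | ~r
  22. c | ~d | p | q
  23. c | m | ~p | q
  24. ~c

d=T; e=T; q=T; r=T; c=F; m=F; p=F

Unit clause (~p) forces p = False.
Unit clause (~c) forces c = False.
In (c | d | p) only d is left, so d = True.
In (c | ~d | p | q) only q is left, so q = True.
In (~d | r) only r is left, so r = True.
In (~d | e | p) only e is left, so e = True.
In (c | ~e | ~m) only ~m is left, so m = False.
All clauses satisfied.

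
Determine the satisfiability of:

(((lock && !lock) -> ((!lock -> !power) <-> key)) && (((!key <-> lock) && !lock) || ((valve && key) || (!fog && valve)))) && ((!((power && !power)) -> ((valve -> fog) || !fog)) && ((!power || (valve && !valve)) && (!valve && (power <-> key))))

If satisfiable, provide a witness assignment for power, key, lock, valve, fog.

Unsatisfiable

Case valve = True: the conjunct !valve is False.
Case valve = False: the formula simplifies to (((lock && !lock) -> ((!lock -> !power) <-> key)) && ((!key <-> lock) && !lock)) && (!power && (power <-> key)).
  lock = True: the conjunct !lock is False.
  lock = False: simplifies to key && (!power && (power <-> key)).
    power = True: the conjunct !power is False.
    power = False: simplifies to key && !key.
      key = True: the conjunct !key is False.
      key = False: the conjunct key is False.
Both cases fail — unsatisfiable.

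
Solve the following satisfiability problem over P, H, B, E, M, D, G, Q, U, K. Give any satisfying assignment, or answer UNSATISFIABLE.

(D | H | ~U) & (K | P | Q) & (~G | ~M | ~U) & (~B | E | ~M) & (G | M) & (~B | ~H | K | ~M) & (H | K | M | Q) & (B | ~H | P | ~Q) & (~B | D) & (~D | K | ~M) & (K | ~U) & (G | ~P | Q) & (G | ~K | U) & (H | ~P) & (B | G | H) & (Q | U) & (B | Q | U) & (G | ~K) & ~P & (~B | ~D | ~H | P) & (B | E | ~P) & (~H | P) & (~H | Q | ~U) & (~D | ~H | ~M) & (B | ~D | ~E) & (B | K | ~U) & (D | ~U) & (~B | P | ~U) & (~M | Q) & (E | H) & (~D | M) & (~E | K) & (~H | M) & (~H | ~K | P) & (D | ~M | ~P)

Unit clause (~P) forces P = False.
In (~H | P) only ~H is left, so H = False.
In (E | H) only E is left, so E = True.
In (~E | K) only K is left, so K = True.
In (G | ~K) only G is left, so G = True.
Set B = False.
  then (B | ~D | ~E) forces D = False.
  then (D | ~U) forces U = False.
  then (Q | U) forces Q = True.
Set M = True.
All clauses satisfied.

P = False, H = False, B = False, E = True, M = True, D = False, G = True, Q = True, U = False, K = True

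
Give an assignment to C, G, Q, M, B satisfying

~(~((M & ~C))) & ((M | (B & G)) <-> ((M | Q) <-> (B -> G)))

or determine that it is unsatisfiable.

C=F, G=T, Q=F, M=T, B=T

  ~(~((M & ~C))) = True
    ~((M & ~C)) = False
      M & ~C = True
        ~C = True
  (M | (B & G)) <-> ((M | Q) <-> (B -> G)) = True
    M | (B & G) = True
      B & G = True
    (M | Q) <-> (B -> G) = True
      M | Q = True
      B -> G = True
Both conjuncts True, so the formula holds.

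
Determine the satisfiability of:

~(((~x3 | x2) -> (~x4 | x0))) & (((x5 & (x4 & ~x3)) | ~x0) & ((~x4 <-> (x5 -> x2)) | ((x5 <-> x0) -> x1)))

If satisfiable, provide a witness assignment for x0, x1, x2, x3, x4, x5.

x0=F, x1=F, x2=T, x3=T, x4=T, x5=T

  ~(((~x3 | x2) -> (~x4 | x0))) = True
    (~x3 | x2) -> (~x4 | x0) = False
      ~x3 | x2 = True
        ~x3 = False
      ~x4 | x0 = False
        ~x4 = False
  ((x5 & (x4 & ~x3)) | ~x0) & ((~x4 <-> (x5 -> x2)) | ((x5 <-> x0) -> x1)) = True
    (x5 & (x4 & ~x3)) | ~x0 = True
      x5 & (x4 & ~x3) = False
        x4 & ~x3 = False
          ~x3 = False
      ~x0 = True
    (~x4 <-> (x5 -> x2)) | ((x5 <-> x0) -> x1) = True
      ~x4 <-> (x5 -> x2) = False
        ~x4 = False
        x5 -> x2 = True
      (x5 <-> x0) -> x1 = True
        x5 <-> x0 = False
Both conjuncts True, so the formula holds.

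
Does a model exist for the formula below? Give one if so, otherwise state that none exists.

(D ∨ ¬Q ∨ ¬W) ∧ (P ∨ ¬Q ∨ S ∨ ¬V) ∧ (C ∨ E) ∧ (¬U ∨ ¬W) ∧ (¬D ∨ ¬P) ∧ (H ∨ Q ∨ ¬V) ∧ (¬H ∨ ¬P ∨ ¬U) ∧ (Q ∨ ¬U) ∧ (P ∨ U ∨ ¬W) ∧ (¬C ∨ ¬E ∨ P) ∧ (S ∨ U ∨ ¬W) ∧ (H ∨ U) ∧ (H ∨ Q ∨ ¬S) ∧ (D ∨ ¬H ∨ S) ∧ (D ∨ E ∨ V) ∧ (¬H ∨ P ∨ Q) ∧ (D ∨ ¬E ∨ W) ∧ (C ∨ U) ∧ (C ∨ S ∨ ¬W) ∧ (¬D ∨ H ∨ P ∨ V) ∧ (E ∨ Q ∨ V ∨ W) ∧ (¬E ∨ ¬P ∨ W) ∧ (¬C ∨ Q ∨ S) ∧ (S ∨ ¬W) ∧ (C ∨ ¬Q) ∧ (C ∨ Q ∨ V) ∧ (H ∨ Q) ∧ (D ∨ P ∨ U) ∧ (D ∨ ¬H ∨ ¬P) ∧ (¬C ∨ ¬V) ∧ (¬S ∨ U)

Try C = False:
  (C ∨ E) forces E = True.
  (C ∨ U) forces U = True.
  (¬U ∨ ¬W) forces W = False.
  (Q ∨ ¬U) forces Q = True.
  clause (C ∨ ¬Q) is falsified — backtrack.
So C = True.
  then (¬C ∨ ¬V) forces V = False.
Set E = False.
  then (D ∨ E ∨ V) forces D = True.
  then (¬D ∨ ¬P) forces P = False.
  then (¬D ∨ H ∨ P ∨ V) forces H = True.
  then (¬H ∨ P ∨ Q) forces Q = True.
Set S = False.
  then (S ∨ ¬W) forces W = False.
Set U = True.
All clauses satisfied.

C: True, V: False, E: False, Q: True, S: False, U: True, P: False, D: True, H: True, W: False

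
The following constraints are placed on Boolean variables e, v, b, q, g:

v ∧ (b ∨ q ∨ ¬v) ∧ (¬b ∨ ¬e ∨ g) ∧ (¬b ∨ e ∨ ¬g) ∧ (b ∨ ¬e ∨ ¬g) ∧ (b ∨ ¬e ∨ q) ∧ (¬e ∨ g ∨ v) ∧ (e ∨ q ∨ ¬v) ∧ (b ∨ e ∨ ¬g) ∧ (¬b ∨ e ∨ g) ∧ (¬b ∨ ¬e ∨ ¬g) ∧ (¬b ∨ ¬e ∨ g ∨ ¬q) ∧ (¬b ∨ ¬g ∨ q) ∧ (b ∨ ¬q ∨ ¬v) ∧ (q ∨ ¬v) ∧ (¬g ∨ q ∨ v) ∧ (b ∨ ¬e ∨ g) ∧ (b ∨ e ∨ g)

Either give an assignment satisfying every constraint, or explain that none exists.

The formula is unsatisfiable.

Case e = True:
  (v) forces v = True.
  (q ∨ ¬v) forces q = True.
  (b ∨ ¬q ∨ ¬v) forces b = True.
  (¬b ∨ ¬e ∨ g) forces g = True.
  Clause (¬b ∨ ¬e ∨ ¬g) is falsified — contradiction.
Case e = False:
  (v) forces v = True.
  (e ∨ q ∨ ¬v) forces q = True.
  (b ∨ ¬q ∨ ¬v) forces b = True.
  (¬b ∨ e ∨ ¬g) forces g = False.
  Clause (¬b ∨ e ∨ g) is falsified — contradiction.
Both cases fail, so the formula is unsatisfiable.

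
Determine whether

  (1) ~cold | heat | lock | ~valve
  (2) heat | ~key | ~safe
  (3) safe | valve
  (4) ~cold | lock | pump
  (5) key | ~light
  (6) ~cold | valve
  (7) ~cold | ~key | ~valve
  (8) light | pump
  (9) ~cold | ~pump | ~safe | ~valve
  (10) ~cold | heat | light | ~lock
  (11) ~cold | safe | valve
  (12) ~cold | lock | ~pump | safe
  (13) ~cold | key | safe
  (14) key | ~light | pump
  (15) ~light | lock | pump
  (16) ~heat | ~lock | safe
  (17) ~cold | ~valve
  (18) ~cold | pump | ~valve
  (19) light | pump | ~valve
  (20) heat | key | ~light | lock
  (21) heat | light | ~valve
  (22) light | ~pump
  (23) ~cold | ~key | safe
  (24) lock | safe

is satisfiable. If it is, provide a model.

Try cold = True:
  (~cold | valve) forces valve = True.
  clause (~cold | ~valve) is falsified — backtrack.
So cold = False.
Set pump = False.
  then (light | pump) forces light = True.
  then (key | ~light | pump) forces key = True.
  then (~light | lock | pump) forces lock = True.
Set safe = True.
  then (heat | ~key | ~safe) forces heat = True.
Set valve = False.
All clauses satisfied.

cold: False; pump: False; lock: True; light: True; safe: True; heat: True; key: True; valve: False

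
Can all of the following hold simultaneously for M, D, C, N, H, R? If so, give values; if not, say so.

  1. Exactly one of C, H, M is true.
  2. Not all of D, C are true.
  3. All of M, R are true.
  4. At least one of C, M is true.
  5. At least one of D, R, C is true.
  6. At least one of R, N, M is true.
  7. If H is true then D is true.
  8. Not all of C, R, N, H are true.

M = True, D = True, C = False, N = False, H = False, R = True

  (1) {C, H, M}: 1 true — exactly one ✓
  (2) {D, C}: 1/2 true — not all ✓
  (3) {M, R}: all 2 true ✓
  (4) {C, M}: 1 true — at least one ✓
  (5) {D, R, C}: 2 true — at least one ✓
  (6) {R, N, M}: 2 true — at least one ✓
  (7) H=F ⇒ D: vacuous ✓
  (8) {C, R, N, H}: 1/4 true — not all ✓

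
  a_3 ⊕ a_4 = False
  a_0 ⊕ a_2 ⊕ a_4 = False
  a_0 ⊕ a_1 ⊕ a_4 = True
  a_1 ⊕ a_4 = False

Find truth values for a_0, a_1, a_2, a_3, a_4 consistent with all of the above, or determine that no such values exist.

a_0=T; a_1=T; a_2=F; a_3=T; a_4=T

a_3 ⊕ a_4 = T ⊕ T = False ✓
a_0 ⊕ a_2 ⊕ a_4 = T ⊕ F ⊕ T = False ✓
a_0 ⊕ a_1 ⊕ a_4 = T ⊕ T ⊕ T = True ✓
a_1 ⊕ a_4 = T ⊕ T = False ✓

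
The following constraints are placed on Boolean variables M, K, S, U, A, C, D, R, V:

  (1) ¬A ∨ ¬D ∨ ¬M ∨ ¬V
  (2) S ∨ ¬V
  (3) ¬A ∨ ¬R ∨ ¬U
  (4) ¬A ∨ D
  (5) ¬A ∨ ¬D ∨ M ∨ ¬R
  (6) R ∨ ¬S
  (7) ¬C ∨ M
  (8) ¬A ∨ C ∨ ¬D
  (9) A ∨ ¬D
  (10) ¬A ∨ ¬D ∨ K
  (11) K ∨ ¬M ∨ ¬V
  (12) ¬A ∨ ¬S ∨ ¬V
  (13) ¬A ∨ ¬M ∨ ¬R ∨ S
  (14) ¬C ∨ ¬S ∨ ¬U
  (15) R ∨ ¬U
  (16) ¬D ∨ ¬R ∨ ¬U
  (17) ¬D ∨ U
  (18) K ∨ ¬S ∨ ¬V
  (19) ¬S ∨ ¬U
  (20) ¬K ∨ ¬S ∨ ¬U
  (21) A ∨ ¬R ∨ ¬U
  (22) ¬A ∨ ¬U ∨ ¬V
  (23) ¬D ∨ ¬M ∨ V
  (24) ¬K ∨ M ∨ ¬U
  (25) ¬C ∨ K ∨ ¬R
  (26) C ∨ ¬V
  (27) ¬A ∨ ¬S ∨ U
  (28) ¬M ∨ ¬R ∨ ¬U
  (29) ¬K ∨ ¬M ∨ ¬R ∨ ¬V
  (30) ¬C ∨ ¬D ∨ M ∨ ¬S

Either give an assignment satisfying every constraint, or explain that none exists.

Set M = True.
Set K = False.
  then (K ∨ ¬M ∨ ¬V) forces V = False.
  then (¬D ∨ ¬M ∨ V) forces D = False.
  then (¬A ∨ D) forces A = False.
Set S = False.
Try U = True:
  (R ∨ ¬U) forces R = True.
  clause (A ∨ ¬R ∨ ¬U) is falsified — backtrack.
So U = False.
Set C = False.
Set R = True.
All clauses satisfied.

M: True; K: False; S: False; U: False; A: False; C: False; D: False; R: True; V: False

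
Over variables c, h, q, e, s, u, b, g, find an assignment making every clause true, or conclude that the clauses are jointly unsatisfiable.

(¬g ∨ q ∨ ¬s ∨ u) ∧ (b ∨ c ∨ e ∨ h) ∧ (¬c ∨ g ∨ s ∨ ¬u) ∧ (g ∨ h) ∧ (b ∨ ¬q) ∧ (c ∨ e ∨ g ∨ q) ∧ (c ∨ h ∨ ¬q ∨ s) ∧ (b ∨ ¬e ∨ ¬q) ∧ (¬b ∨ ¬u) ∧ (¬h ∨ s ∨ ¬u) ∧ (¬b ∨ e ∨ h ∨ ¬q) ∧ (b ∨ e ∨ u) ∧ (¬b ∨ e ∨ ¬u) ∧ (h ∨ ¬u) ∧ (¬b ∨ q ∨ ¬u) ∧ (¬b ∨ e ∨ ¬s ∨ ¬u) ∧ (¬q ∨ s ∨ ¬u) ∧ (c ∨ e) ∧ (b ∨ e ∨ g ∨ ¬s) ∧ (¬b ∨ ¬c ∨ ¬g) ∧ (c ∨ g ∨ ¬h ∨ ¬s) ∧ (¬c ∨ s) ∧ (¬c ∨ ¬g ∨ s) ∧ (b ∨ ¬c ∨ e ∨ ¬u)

Set c = False.
  then (c ∨ e) forces e = True.
Set h = True.
Set q = False.
Set s = False.
  then (¬h ∨ s ∨ ¬u) forces u = False.
Set b = False.
Set g = False.
All clauses satisfied.

c=F; h=T; q=F; e=T; s=F; u=F; b=F; g=F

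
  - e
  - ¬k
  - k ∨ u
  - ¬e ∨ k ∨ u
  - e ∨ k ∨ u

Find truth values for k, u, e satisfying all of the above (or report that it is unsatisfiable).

Unit clause (e) forces e = True.
Unit clause (¬k) forces k = False.
In (k ∨ u) only u is left, so u = True.
Check each clause:
  (e): e holds.
  (¬k): ¬k holds.
  (k ∨ u): u holds.
  (¬e ∨ k ∨ u): u holds.
  (e ∨ k ∨ u): e holds.
All clauses satisfied.

k: False, u: True, e: True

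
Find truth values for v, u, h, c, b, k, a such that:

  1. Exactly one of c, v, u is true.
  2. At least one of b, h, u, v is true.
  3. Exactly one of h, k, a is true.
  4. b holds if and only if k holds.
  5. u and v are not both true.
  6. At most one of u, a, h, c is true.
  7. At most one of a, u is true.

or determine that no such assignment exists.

v: True; u: False; h: True; c: False; b: False; k: False; a: False

  (1) {c, v, u}: 1 true — exactly one ✓
  (2) {b, h, u, v}: 2 true — at least one ✓
  (3) {h, k, a}: 1 true — exactly one ✓
  (4) b=F, k=F — same ✓
  (5) u=F, v=T — not both ✓
  (6) {u, a, h, c}: 1 true — at most one ✓
  (7) {a, u}: 0 true — at most one ✓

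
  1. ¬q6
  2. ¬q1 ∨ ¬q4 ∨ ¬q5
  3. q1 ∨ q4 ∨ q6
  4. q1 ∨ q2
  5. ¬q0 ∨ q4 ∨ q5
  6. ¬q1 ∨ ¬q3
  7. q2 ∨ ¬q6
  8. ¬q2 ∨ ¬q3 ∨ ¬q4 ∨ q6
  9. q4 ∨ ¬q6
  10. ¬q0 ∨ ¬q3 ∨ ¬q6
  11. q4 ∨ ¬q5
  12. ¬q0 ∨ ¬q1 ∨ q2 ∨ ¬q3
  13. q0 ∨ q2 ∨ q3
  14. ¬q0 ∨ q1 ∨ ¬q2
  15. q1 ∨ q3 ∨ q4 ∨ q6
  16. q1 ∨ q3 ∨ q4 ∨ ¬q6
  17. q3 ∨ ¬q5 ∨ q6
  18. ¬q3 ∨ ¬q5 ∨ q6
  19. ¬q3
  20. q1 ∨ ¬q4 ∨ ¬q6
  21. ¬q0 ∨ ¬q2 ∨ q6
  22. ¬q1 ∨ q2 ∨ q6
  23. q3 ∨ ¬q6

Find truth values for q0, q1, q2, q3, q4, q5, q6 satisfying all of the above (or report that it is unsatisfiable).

q0 = False, q1 = True, q2 = True, q3 = False, q4 = False, q5 = False, q6 = False

Unit clause (¬q6) forces q6 = False.
Unit clause (¬q3) forces q3 = False.
In (q3 ∨ ¬q5 ∨ q6) only ¬q5 is left, so q5 = False.
Set q0 = False.
  then (q0 ∨ q2 ∨ q3) forces q2 = True.
Set q1 = True.
Set q4 = False.
All clauses satisfied.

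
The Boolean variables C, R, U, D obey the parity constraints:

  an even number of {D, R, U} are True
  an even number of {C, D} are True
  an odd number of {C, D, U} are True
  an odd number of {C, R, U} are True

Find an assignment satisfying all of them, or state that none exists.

Unsatisfiable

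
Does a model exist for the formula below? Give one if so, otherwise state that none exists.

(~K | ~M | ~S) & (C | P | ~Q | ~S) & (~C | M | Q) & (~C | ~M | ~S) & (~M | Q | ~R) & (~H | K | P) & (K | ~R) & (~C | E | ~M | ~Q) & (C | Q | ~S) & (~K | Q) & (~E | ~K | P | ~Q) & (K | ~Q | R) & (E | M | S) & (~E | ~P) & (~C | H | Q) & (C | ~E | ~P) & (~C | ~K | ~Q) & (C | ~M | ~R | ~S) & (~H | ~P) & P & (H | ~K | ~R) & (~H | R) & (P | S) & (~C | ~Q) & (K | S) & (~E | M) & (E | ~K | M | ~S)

Q=T, E=F, S=F, P=T, H=F, K=T, M=T, R=F, C=F

Unit clause (P) forces P = True.
In (~E | ~P) only ~E is left, so E = False.
In (~H | ~P) only ~H is left, so H = False.
Try Q = False:
  (~K | Q) forces K = False.
  (K | ~R) forces R = False.
  (~C | H | Q) forces C = False.
  (C | Q | ~S) forces S = False.
  clause (K | S) is falsified — backtrack.
So Q = True.
  then (~C | ~Q) forces C = False.
Set S = False.
  then (E | M | S) forces M = True.
  then (K | S) forces K = True.
  then (H | ~K | ~R) forces R = False.
All clauses satisfied.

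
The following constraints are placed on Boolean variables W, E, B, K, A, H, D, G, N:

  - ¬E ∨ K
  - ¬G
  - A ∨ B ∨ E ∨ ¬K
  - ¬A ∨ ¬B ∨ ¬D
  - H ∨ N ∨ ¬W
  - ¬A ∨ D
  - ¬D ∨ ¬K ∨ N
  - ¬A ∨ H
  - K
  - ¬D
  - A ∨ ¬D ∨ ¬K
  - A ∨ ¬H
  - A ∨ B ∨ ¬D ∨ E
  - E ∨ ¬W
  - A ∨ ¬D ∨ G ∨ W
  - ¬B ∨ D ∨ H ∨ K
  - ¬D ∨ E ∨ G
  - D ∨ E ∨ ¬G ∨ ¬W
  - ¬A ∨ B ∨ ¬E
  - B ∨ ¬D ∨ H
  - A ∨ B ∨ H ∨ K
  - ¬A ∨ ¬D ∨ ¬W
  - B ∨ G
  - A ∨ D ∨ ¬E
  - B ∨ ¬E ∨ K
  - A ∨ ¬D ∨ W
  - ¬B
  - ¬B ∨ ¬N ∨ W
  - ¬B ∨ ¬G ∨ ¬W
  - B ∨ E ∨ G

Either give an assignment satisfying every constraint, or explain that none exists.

UNSATISFIABLE

Case B = True:
  Clause (¬B) is falsified — contradiction.
Case B = False:
  (¬G) forces G = False.
  Clause (B ∨ G) is falsified — contradiction.
Both cases fail, so the formula is unsatisfiable.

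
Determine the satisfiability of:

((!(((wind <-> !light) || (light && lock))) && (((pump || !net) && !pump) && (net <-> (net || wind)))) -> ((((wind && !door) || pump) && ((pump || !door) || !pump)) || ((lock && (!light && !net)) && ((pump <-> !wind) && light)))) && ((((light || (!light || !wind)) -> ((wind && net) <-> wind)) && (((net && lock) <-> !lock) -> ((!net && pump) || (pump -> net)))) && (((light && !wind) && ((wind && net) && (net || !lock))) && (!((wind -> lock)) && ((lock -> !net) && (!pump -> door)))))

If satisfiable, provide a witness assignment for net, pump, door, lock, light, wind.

UNSATISFIABLE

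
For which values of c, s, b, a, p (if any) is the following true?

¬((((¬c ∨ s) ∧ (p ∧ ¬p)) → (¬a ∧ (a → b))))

No satisfying assignment exists.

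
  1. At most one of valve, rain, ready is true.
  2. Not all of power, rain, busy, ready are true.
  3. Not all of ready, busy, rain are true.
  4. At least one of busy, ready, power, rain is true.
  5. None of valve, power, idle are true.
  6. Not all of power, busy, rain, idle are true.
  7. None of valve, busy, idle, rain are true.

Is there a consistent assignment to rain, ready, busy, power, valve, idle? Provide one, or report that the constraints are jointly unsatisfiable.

rain = False, ready = True, busy = False, power = False, valve = False, idle = False

  (1) {valve, rain, ready}: 1 true — at most one ✓
  (2) {power, rain, busy, ready}: 1/4 true — not all ✓
  (3) {ready, busy, rain}: 1/3 true — not all ✓
  (4) {busy, ready, power, rain}: 1 true — at least one ✓
  (5) {valve, power, idle}: 0 true — none ✓
  (6) {power, busy, rain, idle}: 0/4 true — not all ✓
  (7) {valve, busy, idle, rain}: 0 true — none ✓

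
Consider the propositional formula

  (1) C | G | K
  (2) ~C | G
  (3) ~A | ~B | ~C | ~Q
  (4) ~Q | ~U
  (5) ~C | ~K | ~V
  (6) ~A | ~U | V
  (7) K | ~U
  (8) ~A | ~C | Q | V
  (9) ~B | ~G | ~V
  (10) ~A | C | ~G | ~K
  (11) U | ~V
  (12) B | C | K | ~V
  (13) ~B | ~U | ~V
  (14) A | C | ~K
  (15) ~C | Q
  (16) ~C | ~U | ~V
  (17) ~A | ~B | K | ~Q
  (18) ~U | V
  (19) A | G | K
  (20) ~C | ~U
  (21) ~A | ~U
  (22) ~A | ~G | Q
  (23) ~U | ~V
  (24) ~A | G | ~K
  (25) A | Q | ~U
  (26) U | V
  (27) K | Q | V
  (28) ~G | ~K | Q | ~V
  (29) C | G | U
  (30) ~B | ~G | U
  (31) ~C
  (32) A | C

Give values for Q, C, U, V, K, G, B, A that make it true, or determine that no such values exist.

Case V = True:
  (U | ~V) forces U = True.
  Clause (~U | ~V) is falsified — contradiction.
Case V = False:
  (~U | V) forces U = False.
  Clause (U | V) is falsified — contradiction.
Both cases fail, so the formula is unsatisfiable.

UNSATISFIABLE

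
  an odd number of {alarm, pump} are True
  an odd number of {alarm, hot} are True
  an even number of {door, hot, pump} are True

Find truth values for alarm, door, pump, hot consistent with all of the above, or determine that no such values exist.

alarm: True; door: False; pump: False; hot: False

{alarm, pump}: 1 true → odd ✓
{alarm, hot}: 1 true → odd ✓
{door, hot, pump}: 0 true → even ✓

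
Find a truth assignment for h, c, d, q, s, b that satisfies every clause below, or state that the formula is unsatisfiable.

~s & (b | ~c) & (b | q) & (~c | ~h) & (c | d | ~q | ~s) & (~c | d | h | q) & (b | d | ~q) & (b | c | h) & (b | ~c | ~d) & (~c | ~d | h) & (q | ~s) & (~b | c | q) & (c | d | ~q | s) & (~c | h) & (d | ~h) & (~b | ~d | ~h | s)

h: False, c: False, d: True, q: True, s: False, b: True

Unit clause (~s) forces s = False.
Set h = False.
  then (~c | h) forces c = False.
  then (b | c | h) forces b = True.
  then (~b | c | q) forces q = True.
  then (c | d | ~q | s) forces d = True.
All clauses satisfied.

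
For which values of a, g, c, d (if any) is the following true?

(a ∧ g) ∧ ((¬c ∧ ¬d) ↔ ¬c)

a: True; g: True; c: True; d: False

  a ∧ g = True
  (¬c ∧ ¬d) ↔ ¬c = True
    ¬c ∧ ¬d = False
      ¬c = False
      ¬d = True
    ¬c = False
Both conjuncts True, so the formula holds.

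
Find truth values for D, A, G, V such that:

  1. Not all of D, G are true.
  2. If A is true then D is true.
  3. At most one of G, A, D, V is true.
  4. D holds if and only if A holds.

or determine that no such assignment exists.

D = False, A = False, G = False, V = True

  (1) {D, G}: 0/2 true — not all ✓
  (2) A=F ⇒ D: vacuous ✓
  (3) {G, A, D, V}: 1 true — at most one ✓
  (4) D=F, A=F — same ✓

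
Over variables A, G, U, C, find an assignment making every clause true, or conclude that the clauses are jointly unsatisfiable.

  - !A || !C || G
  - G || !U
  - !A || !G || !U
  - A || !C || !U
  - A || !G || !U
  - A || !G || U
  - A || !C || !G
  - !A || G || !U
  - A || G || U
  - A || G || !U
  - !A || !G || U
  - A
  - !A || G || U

Unsatisfiable

Case G = True:
  (A) forces A = True.
  (!A || !G || !U) forces U = False.
  Clause (!A || !G || U) is falsified — contradiction.
Case G = False:
  (G || !U) forces U = False.
  (A || G || U) forces A = True.
  Clause (!A || G || U) is falsified — contradiction.
Both cases fail, so the formula is unsatisfiable.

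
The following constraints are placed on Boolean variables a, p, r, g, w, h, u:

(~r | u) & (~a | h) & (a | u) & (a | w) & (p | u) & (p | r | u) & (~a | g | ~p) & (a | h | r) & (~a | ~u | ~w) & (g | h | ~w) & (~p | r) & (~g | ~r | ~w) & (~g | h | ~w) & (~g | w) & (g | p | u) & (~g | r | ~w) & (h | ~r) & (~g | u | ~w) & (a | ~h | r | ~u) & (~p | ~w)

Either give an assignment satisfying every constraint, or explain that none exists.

Set a = False.
  then (a | u) forces u = True.
  then (a | w) forces w = True.
  then (~p | ~w) forces p = False.
Try r = False:
  (a | h | r) forces h = True.
  clause (a | ~h | r | ~u) is falsified — backtrack.
So r = True.
  then (~g | ~r | ~w) forces g = False.
  then (h | ~r) forces h = True.
All clauses satisfied.

a = False, p = False, r = True, g = False, w = True, h = True, u = True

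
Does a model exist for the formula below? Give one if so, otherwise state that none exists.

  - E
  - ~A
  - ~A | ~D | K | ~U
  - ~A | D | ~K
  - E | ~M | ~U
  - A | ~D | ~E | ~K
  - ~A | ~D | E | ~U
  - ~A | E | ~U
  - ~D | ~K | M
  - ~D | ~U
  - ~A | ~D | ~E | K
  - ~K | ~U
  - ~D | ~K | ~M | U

E: True; D: True; M: True; A: False; K: False; U: False

Unit clause (E) forces E = True.
Unit clause (~A) forces A = False.
Set D = True.
  then (A | ~D | ~E | ~K) forces K = False.
  then (~D | ~U) forces U = False.
Set M = True.
All clauses satisfied.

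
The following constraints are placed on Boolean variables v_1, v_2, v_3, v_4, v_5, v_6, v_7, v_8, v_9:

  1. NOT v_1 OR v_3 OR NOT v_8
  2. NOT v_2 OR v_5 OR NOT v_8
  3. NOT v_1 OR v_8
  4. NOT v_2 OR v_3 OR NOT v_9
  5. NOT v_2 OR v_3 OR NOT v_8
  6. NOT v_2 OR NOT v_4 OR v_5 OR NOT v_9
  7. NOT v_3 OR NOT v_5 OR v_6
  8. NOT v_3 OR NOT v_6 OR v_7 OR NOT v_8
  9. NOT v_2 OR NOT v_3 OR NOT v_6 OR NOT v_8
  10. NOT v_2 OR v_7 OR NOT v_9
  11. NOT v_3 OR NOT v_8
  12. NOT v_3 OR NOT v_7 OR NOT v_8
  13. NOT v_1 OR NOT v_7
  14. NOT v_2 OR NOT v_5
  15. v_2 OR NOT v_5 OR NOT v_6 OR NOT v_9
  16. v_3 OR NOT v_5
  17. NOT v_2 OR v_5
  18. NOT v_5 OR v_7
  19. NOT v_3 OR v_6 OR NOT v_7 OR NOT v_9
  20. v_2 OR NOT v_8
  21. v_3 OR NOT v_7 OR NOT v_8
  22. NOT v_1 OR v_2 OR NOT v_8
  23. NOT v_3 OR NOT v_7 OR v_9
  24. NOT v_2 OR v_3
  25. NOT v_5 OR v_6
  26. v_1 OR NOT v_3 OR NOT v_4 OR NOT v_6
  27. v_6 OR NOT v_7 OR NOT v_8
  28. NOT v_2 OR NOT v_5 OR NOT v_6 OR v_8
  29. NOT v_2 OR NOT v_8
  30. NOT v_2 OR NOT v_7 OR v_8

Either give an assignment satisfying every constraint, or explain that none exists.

Try v_1 = True:
  (NOT v_1 OR v_8) forces v_8 = True.
  (NOT v_1 OR v_3 OR NOT v_8) forces v_3 = True.
  clause (NOT v_3 OR NOT v_8) is falsified — backtrack.
So v_1 = False.
Set v_2 = False.
  then (v_2 OR NOT v_8) forces v_8 = False.
Set v_3 = False.
  then (v_3 OR NOT v_5) forces v_5 = False.
Set v_4 = True.
Set v_6 = False.
Set v_7 = False.
Set v_9 = True.
All clauses satisfied.

v_1 = False, v_2 = False, v_3 = False, v_4 = True, v_5 = False, v_6 = False, v_7 = False, v_8 = False, v_9 = True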